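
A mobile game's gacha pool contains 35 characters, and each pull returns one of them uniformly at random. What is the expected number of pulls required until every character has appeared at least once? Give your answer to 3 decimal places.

145.137

After k distinct characters have appeared, the next pull gives a new one with probability (35-k)/35, so the expected wait for the (k+1)-th is 35/(35-k).
E[T] = 35/35 + 35/34 + 35/33 + ... + 35/2 + 35/1 = 35·H_{35}.
H_{35} = 4.1468, so E[T] = 145.1373.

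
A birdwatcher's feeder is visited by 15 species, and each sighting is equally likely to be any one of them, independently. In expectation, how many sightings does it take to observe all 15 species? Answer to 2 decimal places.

49.77

Split into phases: going from k distinct to k+1 distinct takes on average 15/(15-k) sightings.
E[T] = 15/15 + 15/14 + 15/13 + ... + 15/2 + 15/1 = 15·H_{15}.
H_{15} = 3.318, so E[T] = 49.773.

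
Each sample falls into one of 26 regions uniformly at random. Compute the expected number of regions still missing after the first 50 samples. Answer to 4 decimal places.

3.6585

For each region, P(unseen after 50) = (25/26)^50 = 0.14071.
By linearity of expectation, E[unseen] = 26·(25/26)^50 = 3.65853.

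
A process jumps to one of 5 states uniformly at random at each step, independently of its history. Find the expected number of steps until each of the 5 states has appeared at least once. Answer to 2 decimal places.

11.42

The wait to go from k to k+1 distinct states is geometric with mean 5/(5-k).
E[T] = 5/5 + 5/4 + 5/3 + 5/2 + 5/1 = 5·H_{5}.
H_{5} = 2.283, so E[T] = 11.417.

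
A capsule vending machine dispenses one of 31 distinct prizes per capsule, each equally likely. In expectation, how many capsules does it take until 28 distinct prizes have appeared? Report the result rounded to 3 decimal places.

68.011

With k distinct prizes already seen, the next new one arrives after an expected 31/(31-k) capsules.
Sum over k = 0,...,27: E = 31/31 + 31/30 + 31/29 + ... + 31/5 + 31/4 = 68.0113.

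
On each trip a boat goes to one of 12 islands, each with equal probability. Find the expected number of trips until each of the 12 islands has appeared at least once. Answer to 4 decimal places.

Split into phases: going from k distinct to k+1 distinct takes on average 12/(12-k) trips.
E[T] = 12/12 + 12/11 + 12/10 + ... + 12/2 + 12/1 = 12·H_{12}.
H_{12} = 3.10321, so E[T] = 37.23853.

37.2385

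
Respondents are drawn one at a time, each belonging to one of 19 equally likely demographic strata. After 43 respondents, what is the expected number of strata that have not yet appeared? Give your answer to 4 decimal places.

1.8581

For each stratum, P(unseen after 43) = (18/19)^43 = 0.09779.
By linearity of expectation, E[unseen] = 19·(18/19)^43 = 1.85809.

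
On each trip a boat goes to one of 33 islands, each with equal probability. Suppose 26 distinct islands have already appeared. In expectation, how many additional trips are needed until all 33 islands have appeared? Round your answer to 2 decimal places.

With k distinct islands already seen, the next new one takes an expected 33/(33-k) trips.
Sum over k = 26,...,32: E = 33/7 + 33/6 + 33/5 + ... + 33/2 + 33/1 = 85.564.

85.56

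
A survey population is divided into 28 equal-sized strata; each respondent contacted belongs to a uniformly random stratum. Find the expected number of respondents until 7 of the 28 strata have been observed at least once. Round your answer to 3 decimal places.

Going from k to k+1 distinct takes a geometric number of respondents with mean 28/(28-k).
Sum over k = 0,...,6: E = 28/28 + 28/27 + 28/26 + ... + 28/23 + 28/22 = 7.8907.

7.891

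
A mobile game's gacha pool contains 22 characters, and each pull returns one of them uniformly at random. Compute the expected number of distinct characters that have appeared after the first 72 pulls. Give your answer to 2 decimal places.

For each character, P(seen in 72 pulls) = 1 - (21/22)^72 = 0.965.
By linearity of expectation, E[distinct seen] = 22·(1 - (21/22)^72) = 21.228.

21.23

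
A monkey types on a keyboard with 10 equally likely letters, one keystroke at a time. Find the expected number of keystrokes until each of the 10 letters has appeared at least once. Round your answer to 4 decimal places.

Split into phases: going from k distinct to k+1 distinct takes on average 10/(10-k) keystrokes.
E[T] = 10/10 + 10/9 + 10/8 + ... + 10/2 + 10/1 = 10·H_{10}.
H_{10} = 2.92897, so E[T] = 29.28968.

29.2897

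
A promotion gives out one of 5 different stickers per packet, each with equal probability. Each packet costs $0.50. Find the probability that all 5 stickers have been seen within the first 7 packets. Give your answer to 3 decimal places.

By inclusion–exclusion over which stickers are missing,
P(all seen) = Σ_{j=0}^{5} (-1)^j C(5,j)((5-j)/5)^7
= 1.0000 - 1.0486 + 0.2799 - 0.0164 + 0.0001 - 0.0000
= 0.2150.

0.215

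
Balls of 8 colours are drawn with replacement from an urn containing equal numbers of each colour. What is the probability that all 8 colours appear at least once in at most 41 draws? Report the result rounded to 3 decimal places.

0.967

Let A_i be the event that colour i is missing after 41 draws. By inclusion–exclusion on the A_i,
P(all seen) = Σ_{j=0}^{8} (-1)^j C(8,j)((8-j)/8)^41
= 1.0000 - 0.0335 + 0.0002 - 0.0000 + 0.0000 - 0.0000 + 0.0000 - 0.0000 + 0.0000
= 0.9667.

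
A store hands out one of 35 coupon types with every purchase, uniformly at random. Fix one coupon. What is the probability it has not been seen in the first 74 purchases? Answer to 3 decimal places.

On each purchase the fixed coupon fails to appear with probability 34/35.
P(still missing after 74) = (34/35)^74 = 0.1171.

0.117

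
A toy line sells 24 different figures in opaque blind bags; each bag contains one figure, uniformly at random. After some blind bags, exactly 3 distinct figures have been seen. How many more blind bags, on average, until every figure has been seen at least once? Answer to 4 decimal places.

The wait to go from k to k+1 distinct figures is geometric with mean 24/(24-k).
Sum over k = 3,...,23: E = 24/21 + 24/20 + 24/19 + ... + 24/2 + 24/1 = 87.48861.

87.4886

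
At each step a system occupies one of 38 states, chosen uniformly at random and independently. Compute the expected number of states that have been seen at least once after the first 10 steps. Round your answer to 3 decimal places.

8.895

For each state, P(seen in 10 steps) = 1 - (37/38)^10 = 0.2341.
By linearity of expectation, E[distinct seen] = 38·(1 - (37/38)^10) = 8.8952.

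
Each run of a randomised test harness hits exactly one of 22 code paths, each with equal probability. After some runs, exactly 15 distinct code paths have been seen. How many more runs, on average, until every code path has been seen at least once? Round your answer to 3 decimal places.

57.043

From k distinct to k+1 distinct takes on average 22/(22-k) runs.
Sum over k = 15,...,21: E = 22/7 + 22/6 + 22/5 + ... + 22/2 + 22/1 = 57.0429.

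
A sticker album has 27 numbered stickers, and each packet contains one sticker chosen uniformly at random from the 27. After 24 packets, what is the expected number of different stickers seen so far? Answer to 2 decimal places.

For each sticker, P(seen in 24 packets) = 1 - (26/27)^24 = 0.596.
By linearity of expectation, E[distinct seen] = 27·(1 - (26/27)^24) = 16.086.

16.09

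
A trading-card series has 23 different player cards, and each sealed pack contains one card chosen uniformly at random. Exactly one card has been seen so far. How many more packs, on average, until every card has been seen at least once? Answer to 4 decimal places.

The wait to go from k to k+1 distinct cards is geometric with mean 23/(23-k).
Sum over k = 1,...,22: E = 23/22 + 23/21 + 23/20 + ... + 23/2 + 23/1 = 84.88870.

84.8887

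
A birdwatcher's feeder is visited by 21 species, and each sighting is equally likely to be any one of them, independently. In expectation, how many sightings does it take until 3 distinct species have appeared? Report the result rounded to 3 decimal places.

With k distinct species already seen, the next new one arrives after an expected 21/(21-k) sightings.
Sum over k = 0,...,2: E = 21/21 + 21/20 + 21/19 = 3.1553.

3.155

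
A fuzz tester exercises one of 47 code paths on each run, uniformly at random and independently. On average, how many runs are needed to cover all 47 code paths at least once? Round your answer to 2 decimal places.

After k distinct code paths have appeared, the next run gives a new one with probability (47-k)/47, so the expected wait for the (k+1)-th is 47/(47-k).
E[T] = 47/47 + 47/46 + 47/45 + ... + 47/2 + 47/1 = 47·H_{47}.
H_{47} = 4.438, so E[T] = 208.584.

208.58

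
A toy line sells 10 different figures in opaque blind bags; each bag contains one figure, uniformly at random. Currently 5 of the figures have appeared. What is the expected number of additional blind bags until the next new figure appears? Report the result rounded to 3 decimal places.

The number of blind bags until the next new figure is geometric with success probability 5/10, so its mean is 10/5.
E = 10/5 = 2.0000.

2.000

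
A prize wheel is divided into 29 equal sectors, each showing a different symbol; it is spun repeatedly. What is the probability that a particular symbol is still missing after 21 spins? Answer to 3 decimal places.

0.479

On each spin the fixed symbol fails to appear with probability 28/29.
P(still missing after 21) = (28/29)^21 = 0.4786.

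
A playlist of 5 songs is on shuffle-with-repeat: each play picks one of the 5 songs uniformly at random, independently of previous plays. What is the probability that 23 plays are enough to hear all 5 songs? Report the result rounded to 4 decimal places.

Let A_i be the event that song i is missing after 23 plays. By inclusion–exclusion on the A_i,
P(all seen) = Σ_{j=0}^{5} (-1)^j C(5,j)((5-j)/5)^23
= 1.00000 - 0.02951 + 0.00008 - 0.00000 + 0.00000 - 0.00000
= 0.97056.

0.9706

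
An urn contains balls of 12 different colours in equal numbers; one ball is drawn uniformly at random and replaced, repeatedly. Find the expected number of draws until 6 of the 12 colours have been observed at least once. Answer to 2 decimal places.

Going from k to k+1 distinct takes a geometric number of draws with mean 12/(12-k).
Sum over k = 0,...,5: E = 12/12 + 12/11 + 12/10 + 12/9 + 12/8 + 12/7 = 7.839.

7.84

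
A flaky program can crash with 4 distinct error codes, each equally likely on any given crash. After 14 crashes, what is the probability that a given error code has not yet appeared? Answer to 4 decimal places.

0.0178

On each crash the fixed error code fails to appear with probability 3/4.
P(still missing after 14) = (3/4)^14 = 0.01782.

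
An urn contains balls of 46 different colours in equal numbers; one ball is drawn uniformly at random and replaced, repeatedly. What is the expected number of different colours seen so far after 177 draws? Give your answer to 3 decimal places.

For each colour, P(seen in 177 draws) = 1 - (45/46)^177 = 0.9796.
By linearity of expectation, E[distinct seen] = 46·(1 - (45/46)^177) = 45.0598.

45.060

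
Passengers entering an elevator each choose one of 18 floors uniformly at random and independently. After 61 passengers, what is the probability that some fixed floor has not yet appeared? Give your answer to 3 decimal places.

On each passenger the fixed floor fails to appear with probability 17/18.
P(still missing after 61) = (17/18)^61 = 0.0306.

0.031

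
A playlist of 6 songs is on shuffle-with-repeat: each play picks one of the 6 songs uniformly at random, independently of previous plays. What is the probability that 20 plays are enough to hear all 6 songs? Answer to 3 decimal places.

0.848

Let A_i be the event that song i is missing after 20 plays. By inclusion–exclusion on the A_i,
P(all seen) = Σ_{j=0}^{6} (-1)^j C(6,j)((6-j)/6)^20
= 1.0000 - 0.1565 + 0.0045 - 0.0000 + 0.0000 - 0.0000 + 0.0000
= 0.8480.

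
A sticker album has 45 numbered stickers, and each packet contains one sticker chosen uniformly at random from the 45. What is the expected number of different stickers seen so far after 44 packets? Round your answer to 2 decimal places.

For each sticker, P(seen in 44 packets) = 1 - (44/45)^44 = 0.628.
By linearity of expectation, E[distinct seen] = 45·(1 - (44/45)^44) = 28.259.

28.26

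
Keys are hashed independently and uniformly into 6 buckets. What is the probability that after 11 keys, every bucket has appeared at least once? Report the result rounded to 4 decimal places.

0.3562

Let A_i be the event that bucket i is missing after 11 keys. By inclusion–exclusion on the A_i,
P(all seen) = Σ_{j=0}^{6} (-1)^j C(6,j)((6-j)/6)^11
= 1.00000 - 0.80753 + 0.17342 - 0.00977 + 0.00008 - 0.00000 + 0.00000
= 0.35621.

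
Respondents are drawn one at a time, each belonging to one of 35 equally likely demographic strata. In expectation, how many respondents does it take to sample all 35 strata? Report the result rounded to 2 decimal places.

145.14

The wait to go from k to k+1 distinct strata is geometric with mean 35/(35-k).
E[T] = 35/35 + 35/34 + 35/33 + ... + 35/2 + 35/1 = 35·H_{35}.
H_{35} = 4.147, so E[T] = 145.137.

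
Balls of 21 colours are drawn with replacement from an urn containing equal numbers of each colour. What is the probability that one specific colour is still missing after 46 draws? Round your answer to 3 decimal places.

Each draw misses the fixed colour with probability (21-1)/21 = 20/21, independently.
P(still missing after 46) = (20/21)^46 = 0.1060.

0.106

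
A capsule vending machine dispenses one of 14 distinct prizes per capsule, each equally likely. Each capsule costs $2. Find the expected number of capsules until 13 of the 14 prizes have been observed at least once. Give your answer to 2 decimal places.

With k distinct prizes already seen, the next new one arrives after an expected 14/(14-k) capsules.
Sum over k = 0,...,12: E = 14/14 + 14/13 + 14/12 + ... + 14/3 + 14/2 = 31.522.

31.52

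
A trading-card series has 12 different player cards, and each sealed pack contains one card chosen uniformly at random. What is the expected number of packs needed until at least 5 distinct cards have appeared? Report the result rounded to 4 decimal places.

6.1242

With k distinct cards already seen, the next new one arrives after an expected 12/(12-k) packs.
Sum over k = 0,...,4: E = 12/12 + 12/11 + 12/10 + 12/9 + 12/8 = 6.12424.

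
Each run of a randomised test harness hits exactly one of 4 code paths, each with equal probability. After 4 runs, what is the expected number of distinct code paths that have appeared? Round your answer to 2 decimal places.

For each code path, P(seen in 4 runs) = 1 - (3/4)^4 = 0.684.
By linearity of expectation, E[distinct seen] = 4·(1 - (3/4)^4) = 2.734.

2.73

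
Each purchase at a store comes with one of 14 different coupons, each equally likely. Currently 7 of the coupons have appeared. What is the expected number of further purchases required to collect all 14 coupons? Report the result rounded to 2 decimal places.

With k distinct coupons already seen, the next new one takes an expected 14/(14-k) purchases.
Sum over k = 7,...,13: E = 14/7 + 14/6 + 14/5 + ... + 14/2 + 14/1 = 36.300.

36.30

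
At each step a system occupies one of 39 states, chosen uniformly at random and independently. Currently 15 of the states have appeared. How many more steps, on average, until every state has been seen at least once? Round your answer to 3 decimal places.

From k distinct to k+1 distinct takes on average 39/(39-k) steps.
Sum over k = 15,...,38: E = 39/24 + 39/23 + 39/22 + ... + 39/2 + 39/1 = 147.2624.

147.262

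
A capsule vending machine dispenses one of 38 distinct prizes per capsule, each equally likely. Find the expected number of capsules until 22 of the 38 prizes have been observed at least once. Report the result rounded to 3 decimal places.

With k distinct prizes already seen, the next new one arrives after an expected 38/(38-k) capsules.
Sum over k = 0,...,21: E = 38/38 + 38/37 + 38/36 + ... + 38/18 + 38/17 = 32.1926.

32.193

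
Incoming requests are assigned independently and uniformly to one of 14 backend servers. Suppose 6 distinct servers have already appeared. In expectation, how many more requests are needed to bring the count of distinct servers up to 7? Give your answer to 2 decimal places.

1.75

From k distinct to k+1 distinct takes on average 14/(14-k) requests.
Only the k = 6 term is needed: E = 14/8 = 1.750.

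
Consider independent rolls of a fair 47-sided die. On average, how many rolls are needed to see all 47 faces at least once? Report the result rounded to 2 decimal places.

The wait to go from k to k+1 distinct faces is geometric with mean 47/(47-k).
E[T] = 47/47 + 47/46 + 47/45 + ... + 47/2 + 47/1 = 47·H_{47}.
H_{47} = 4.438, so E[T] = 208.584.

208.58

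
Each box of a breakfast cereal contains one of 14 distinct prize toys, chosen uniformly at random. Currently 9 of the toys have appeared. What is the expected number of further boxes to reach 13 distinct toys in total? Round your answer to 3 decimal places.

The wait to go from k to k+1 distinct toys is geometric with mean 14/(14-k).
Sum over k = 9,...,12: E = 14/5 + 14/4 + 14/3 + 14/2 = 17.9667.

17.967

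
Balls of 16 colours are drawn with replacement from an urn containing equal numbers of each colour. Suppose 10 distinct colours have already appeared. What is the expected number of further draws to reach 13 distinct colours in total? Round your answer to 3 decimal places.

9.867

With k distinct colours already seen, the next new one takes an expected 16/(16-k) draws.
Sum over k = 10,...,12: E = 16/6 + 16/5 + 16/4 = 9.8667.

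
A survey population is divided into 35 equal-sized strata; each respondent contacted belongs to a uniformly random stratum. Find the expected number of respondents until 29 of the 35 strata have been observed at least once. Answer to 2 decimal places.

59.39

With k distinct strata already seen, the next new one arrives after an expected 35/(35-k) respondents.
Sum over k = 0,...,28: E = 35/35 + 35/34 + 35/33 + ... + 35/8 + 35/7 = 59.387.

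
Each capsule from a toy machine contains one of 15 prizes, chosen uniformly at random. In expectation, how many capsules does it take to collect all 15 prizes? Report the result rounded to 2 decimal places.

49.77

The wait to go from k to k+1 distinct prizes is geometric with mean 15/(15-k).
E[T] = 15/15 + 15/14 + 15/13 + ... + 15/2 + 15/1 = 15·H_{15}.
H_{15} = 3.318, so E[T] = 49.773.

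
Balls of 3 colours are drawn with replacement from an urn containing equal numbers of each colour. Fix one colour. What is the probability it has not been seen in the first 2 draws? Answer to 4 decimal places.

Each draw misses the fixed colour with probability (3-1)/3 = 2/3, independently.
P(still missing after 2) = (2/3)^2 = 0.44444.

0.4444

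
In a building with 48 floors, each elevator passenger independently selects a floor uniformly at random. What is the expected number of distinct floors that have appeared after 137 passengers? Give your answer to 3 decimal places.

For each floor, P(seen in 137 passengers) = 1 - (47/48)^137 = 0.9441.
By linearity of expectation, E[distinct seen] = 48·(1 - (47/48)^137) = 45.3171.

45.317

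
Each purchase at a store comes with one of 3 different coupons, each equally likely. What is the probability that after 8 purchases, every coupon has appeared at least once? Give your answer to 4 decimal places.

By inclusion–exclusion over which coupons are missing,
P(all seen) = Σ_{j=0}^{3} (-1)^j C(3,j)((3-j)/3)^8
= 1.00000 - 0.11706 + 0.00046 - 0.00000
= 0.88340.

0.8834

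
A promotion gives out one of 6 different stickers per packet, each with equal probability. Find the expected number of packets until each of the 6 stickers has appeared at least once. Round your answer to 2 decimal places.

14.70

After k distinct stickers have appeared, the next packet gives a new one with probability (6-k)/6, so the expected wait for the (k+1)-th is 6/(6-k).
E[T] = 6/6 + 6/5 + 6/4 + 6/3 + 6/2 + 6/1 = 6·H_{6}.
H_{6} = 2.450, so E[T] = 14.700.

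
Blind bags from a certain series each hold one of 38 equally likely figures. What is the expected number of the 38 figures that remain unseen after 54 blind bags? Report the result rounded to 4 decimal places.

For each figure, P(unseen after 54) = (37/38)^54 = 0.23691.
By linearity of expectation, E[unseen] = 38·(37/38)^54 = 9.00249.

9.0025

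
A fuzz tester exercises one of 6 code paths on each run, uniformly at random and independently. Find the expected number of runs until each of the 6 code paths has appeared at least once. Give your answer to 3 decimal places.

The wait to go from k to k+1 distinct code paths is geometric with mean 6/(6-k).
E[T] = 6/6 + 6/5 + 6/4 + 6/3 + 6/2 + 6/1 = 6·H_{6}.
H_{6} = 2.4500, so E[T] = 14.7000.

14.700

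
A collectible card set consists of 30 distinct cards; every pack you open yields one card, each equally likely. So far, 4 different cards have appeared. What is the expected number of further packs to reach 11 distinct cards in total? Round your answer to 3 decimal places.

With k distinct cards already seen, the next new one takes an expected 30/(30-k) packs.
Sum over k = 4,...,10: E = 30/26 + 30/25 + 30/24 + ... + 30/21 + 30/20 = 9.2004.

9.200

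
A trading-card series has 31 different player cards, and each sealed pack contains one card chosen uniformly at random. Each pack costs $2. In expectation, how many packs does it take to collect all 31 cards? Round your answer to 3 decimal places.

After k distinct cards have appeared, the next pack gives a new one with probability (31-k)/31, so the expected wait for the (k+1)-th is 31/(31-k).
E[T] = 31/31 + 31/30 + 31/29 + ... + 31/2 + 31/1 = 31·H_{31}.
H_{31} = 4.0272, so E[T] = 124.8446.

124.845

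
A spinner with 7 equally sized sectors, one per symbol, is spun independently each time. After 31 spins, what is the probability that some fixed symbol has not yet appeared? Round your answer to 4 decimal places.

0.0084

Each spin misses the fixed symbol with probability (7-1)/7 = 6/7, independently.
P(still missing after 31) = (6/7)^31 = 0.00841.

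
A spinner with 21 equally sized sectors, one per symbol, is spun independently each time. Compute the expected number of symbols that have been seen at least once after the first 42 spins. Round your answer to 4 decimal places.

18.2944

For each symbol, P(seen in 42 spins) = 1 - (20/21)^42 = 0.87116.
By linearity of expectation, E[distinct seen] = 21·(1 - (20/21)^42) = 18.29437.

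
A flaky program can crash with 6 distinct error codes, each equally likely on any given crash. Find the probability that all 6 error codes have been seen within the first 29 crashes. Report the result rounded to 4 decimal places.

Let A_i be the event that error code i is missing after 29 crashes. By inclusion–exclusion on the A_i,
P(all seen) = Σ_{j=0}^{6} (-1)^j C(6,j)((6-j)/6)^29
= 1.00000 - 0.03033 + 0.00012 - 0.00000 + 0.00000 - 0.00000 + 0.00000
= 0.96979.

0.9698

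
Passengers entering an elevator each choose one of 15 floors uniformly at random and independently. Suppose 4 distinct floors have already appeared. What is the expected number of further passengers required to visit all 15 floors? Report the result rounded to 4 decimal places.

45.2982

The wait to go from k to k+1 distinct floors is geometric with mean 15/(15-k).
Sum over k = 4,...,14: E = 15/11 + 15/10 + 15/9 + ... + 15/2 + 15/1 = 45.29816.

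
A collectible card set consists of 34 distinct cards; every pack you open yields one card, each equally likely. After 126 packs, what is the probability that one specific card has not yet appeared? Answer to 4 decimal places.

Each pack misses the fixed card with probability (34-1)/34 = 33/34, independently.
P(still missing after 126) = (33/34)^126 = 0.02325.

0.0232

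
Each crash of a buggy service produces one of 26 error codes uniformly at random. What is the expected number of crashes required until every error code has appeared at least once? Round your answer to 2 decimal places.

After k distinct error codes have appeared, the next crash gives a new one with probability (26-k)/26, so the expected wait for the (k+1)-th is 26/(26-k).
E[T] = 26/26 + 26/25 + 26/24 + ... + 26/2 + 26/1 = 26·H_{26}.
H_{26} = 3.854, so E[T] = 100.215.

100.21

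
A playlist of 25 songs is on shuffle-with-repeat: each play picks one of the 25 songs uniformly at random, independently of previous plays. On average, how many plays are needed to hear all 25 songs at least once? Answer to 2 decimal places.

95.40

The wait to go from k to k+1 distinct songs is geometric with mean 25/(25-k).
E[T] = 25/25 + 25/24 + 25/23 + ... + 25/2 + 25/1 = 25·H_{25}.
H_{25} = 3.816, so E[T] = 95.399.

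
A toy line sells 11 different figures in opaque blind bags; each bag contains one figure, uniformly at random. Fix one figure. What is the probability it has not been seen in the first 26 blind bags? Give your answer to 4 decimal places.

On each blind bag the fixed figure fails to appear with probability 10/11.
P(still missing after 26) = (10/11)^26 = 0.08391.

0.0839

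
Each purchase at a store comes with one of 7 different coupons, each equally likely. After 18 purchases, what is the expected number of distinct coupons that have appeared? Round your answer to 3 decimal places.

For each coupon, P(seen in 18 purchases) = 1 - (6/7)^18 = 0.9376.
By linearity of expectation, E[distinct seen] = 7·(1 - (6/7)^18) = 6.5634.

6.563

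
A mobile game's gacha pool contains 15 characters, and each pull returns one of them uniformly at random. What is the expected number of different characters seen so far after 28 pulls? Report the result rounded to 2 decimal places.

For each character, P(seen in 28 pulls) = 1 - (14/15)^28 = 0.855.
By linearity of expectation, E[distinct seen] = 15·(1 - (14/15)^28) = 12.827.

12.83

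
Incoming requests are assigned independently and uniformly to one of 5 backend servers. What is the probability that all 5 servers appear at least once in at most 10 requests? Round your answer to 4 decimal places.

Let A_i be the event that server i is missing after 10 requests. By inclusion–exclusion on the A_i,
P(all seen) = Σ_{j=0}^{5} (-1)^j C(5,j)((5-j)/5)^10
= 1.00000 - 0.53687 + 0.06047 - 0.00105 + 0.00000 - 0.00000
= 0.52255.

0.5225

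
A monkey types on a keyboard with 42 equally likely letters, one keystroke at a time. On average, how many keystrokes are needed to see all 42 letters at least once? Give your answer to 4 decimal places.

181.7232

The wait to go from k to k+1 distinct letters is geometric with mean 42/(42-k).
E[T] = 42/42 + 42/41 + 42/40 + ... + 42/2 + 42/1 = 42·H_{42}.
H_{42} = 4.32674, so E[T] = 181.72320.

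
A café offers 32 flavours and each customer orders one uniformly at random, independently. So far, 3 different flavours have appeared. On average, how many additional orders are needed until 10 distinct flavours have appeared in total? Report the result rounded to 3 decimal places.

8.667

From k distinct to k+1 distinct takes on average 32/(32-k) orders.
Sum over k = 3,...,9: E = 32/29 + 32/28 + 32/27 + ... + 32/24 + 32/23 = 8.6669.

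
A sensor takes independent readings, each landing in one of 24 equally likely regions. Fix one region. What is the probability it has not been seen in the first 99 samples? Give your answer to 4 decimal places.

0.0148

Each sample misses the fixed region with probability (24-1)/24 = 23/24, independently.
P(still missing after 99) = (23/24)^99 = 0.01480.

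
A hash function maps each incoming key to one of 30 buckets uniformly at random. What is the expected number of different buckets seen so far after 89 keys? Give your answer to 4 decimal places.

28.5319

For each bucket, P(seen in 89 keys) = 1 - (29/30)^89 = 0.95106.
By linearity of expectation, E[distinct seen] = 30·(1 - (29/30)^89) = 28.53191.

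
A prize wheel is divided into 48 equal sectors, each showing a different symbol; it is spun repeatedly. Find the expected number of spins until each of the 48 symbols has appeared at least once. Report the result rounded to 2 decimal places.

214.02

After k distinct symbols have appeared, the next spin gives a new one with probability (48-k)/48, so the expected wait for the (k+1)-th is 48/(48-k).
E[T] = 48/48 + 48/47 + 48/46 + ... + 48/2 + 48/1 = 48·H_{48}.
H_{48} = 4.459, so E[T] = 214.022.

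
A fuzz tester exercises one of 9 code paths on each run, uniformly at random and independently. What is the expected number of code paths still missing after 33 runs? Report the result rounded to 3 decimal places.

For each code path, P(unseen after 33) = (8/9)^33 = 0.0205.
By linearity of expectation, E[unseen] = 9·(8/9)^33 = 0.1846.

0.185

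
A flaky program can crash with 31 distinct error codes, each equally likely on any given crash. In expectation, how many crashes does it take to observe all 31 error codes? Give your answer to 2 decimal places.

After k distinct error codes have appeared, the next crash gives a new one with probability (31-k)/31, so the expected wait for the (k+1)-th is 31/(31-k).
E[T] = 31/31 + 31/30 + 31/29 + ... + 31/2 + 31/1 = 31·H_{31}.
H_{31} = 4.027, so E[T] = 124.845.

124.84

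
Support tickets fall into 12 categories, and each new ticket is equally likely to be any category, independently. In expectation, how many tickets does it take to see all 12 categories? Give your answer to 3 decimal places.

37.239

The wait to go from k to k+1 distinct categories is geometric with mean 12/(12-k).
E[T] = 12/12 + 12/11 + 12/10 + ... + 12/2 + 12/1 = 12·H_{12}.
H_{12} = 3.1032, so E[T] = 37.2385.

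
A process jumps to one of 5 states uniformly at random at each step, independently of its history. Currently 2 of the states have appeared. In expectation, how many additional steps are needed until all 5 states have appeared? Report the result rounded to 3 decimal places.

9.167

From k distinct to k+1 distinct takes on average 5/(5-k) steps.
Sum over k = 2,...,4: E = 5/3 + 5/2 + 5/1 = 9.1667.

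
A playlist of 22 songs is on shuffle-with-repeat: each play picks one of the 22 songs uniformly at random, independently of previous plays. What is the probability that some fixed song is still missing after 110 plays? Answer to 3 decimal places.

On each play the fixed song fails to appear with probability 21/22.
P(still missing after 110) = (21/22)^110 = 0.0060.

0.006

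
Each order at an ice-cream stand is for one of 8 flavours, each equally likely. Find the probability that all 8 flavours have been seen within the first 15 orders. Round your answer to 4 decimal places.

By inclusion–exclusion over which flavours are missing,
P(all seen) = Σ_{j=0}^{8} (-1)^j C(8,j)((8-j)/8)^15
= 1.00000 - 1.07947 + 0.37418 - 0.04857 + 0.00214 - 0.00002 + 0.00000 - 0.00000 + 0.00000
= 0.24825.

0.2482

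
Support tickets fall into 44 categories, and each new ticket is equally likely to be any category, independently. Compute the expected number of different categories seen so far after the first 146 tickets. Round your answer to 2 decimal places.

For each category, P(seen in 146 tickets) = 1 - (43/44)^146 = 0.965.
By linearity of expectation, E[distinct seen] = 44·(1 - (43/44)^146) = 42.466.

42.47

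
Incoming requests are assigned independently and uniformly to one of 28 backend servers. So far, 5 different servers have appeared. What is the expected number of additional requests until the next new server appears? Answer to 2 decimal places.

1.22

Each request yields a new server with probability (28-5)/28 = 23/28, so the wait is geometric with mean 28/23.
E = 28/23 = 1.217.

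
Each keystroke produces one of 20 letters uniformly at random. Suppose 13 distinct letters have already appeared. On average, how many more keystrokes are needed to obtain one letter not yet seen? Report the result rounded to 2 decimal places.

2.86

Each keystroke yields a new letter with probability (20-13)/20 = 7/20, so the wait is geometric with mean 20/7.
E = 20/7 = 2.857.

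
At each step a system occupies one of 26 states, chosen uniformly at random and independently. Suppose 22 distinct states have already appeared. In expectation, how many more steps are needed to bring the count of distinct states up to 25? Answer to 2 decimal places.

The wait to go from k to k+1 distinct states is geometric with mean 26/(26-k).
Sum over k = 22,...,24: E = 26/4 + 26/3 + 26/2 = 28.167.

28.17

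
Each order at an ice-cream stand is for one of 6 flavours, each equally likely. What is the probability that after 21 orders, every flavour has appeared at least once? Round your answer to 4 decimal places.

Let A_i be the event that flavour i is missing after 21 orders. By inclusion–exclusion on the A_i,
P(all seen) = Σ_{j=0}^{6} (-1)^j C(6,j)((6-j)/6)^21
= 1.00000 - 0.13042 + 0.00301 - 0.00001 + 0.00000 - 0.00000 + 0.00000
= 0.87258.

0.8726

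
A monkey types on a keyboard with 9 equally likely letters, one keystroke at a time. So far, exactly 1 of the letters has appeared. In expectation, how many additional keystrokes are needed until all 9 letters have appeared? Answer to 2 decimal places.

The wait to go from k to k+1 distinct letters is geometric with mean 9/(9-k).
Sum over k = 1,...,8: E = 9/8 + 9/7 + 9/6 + ... + 9/2 + 9/1 = 24.461.

24.46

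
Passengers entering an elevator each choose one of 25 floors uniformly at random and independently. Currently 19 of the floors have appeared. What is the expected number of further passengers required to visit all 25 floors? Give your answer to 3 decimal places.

61.250

From k distinct to k+1 distinct takes on average 25/(25-k) passengers.
Sum over k = 19,...,24: E = 25/6 + 25/5 + 25/4 + 25/3 + 25/2 + 25/1 = 61.2500.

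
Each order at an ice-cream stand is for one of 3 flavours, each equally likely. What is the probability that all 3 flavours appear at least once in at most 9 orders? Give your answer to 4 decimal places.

0.9221

Let A_i be the event that flavour i is missing after 9 orders. By inclusion–exclusion on the A_i,
P(all seen) = Σ_{j=0}^{3} (-1)^j C(3,j)((3-j)/3)^9
= 1.00000 - 0.07804 + 0.00015 - 0.00000
= 0.92212.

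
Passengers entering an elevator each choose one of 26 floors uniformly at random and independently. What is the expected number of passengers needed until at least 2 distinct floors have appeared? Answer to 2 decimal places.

2.04

With k distinct floors already seen, the next new one arrives after an expected 26/(26-k) passengers.
Sum over k = 0,...,1: E = 26/26 + 26/25 = 2.040.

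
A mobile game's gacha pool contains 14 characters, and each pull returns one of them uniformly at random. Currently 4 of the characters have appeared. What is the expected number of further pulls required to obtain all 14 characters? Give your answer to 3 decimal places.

The wait to go from k to k+1 distinct characters is geometric with mean 14/(14-k).
Sum over k = 4,...,13: E = 14/10 + 14/9 + 14/8 + ... + 14/2 + 14/1 = 41.0056.

41.006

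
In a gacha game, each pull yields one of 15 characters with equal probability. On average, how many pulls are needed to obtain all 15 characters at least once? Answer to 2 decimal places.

49.77

The wait to go from k to k+1 distinct characters is geometric with mean 15/(15-k).
E[T] = 15/15 + 15/14 + 15/13 + ... + 15/2 + 15/1 = 15·H_{15}.
H_{15} = 3.318, so E[T] = 49.773.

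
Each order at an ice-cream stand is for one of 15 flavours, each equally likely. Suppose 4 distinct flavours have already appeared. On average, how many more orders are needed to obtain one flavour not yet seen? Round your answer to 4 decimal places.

Each order yields a new flavour with probability (15-4)/15 = 11/15, so the wait is geometric with mean 15/11.
E = 15/11 = 1.36364.

1.3636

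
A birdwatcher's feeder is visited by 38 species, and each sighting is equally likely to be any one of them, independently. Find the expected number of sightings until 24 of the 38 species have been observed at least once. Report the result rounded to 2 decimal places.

37.10

With k distinct species already seen, the next new one arrives after an expected 38/(38-k) sightings.
Sum over k = 0,...,23: E = 38/38 + 38/37 + 38/36 + ... + 38/16 + 38/15 = 37.101.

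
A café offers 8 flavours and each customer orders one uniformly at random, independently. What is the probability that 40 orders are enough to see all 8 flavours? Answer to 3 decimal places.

0.962

By inclusion–exclusion over which flavours are missing,
P(all seen) = Σ_{j=0}^{8} (-1)^j C(8,j)((8-j)/8)^40
= 1.0000 - 0.0383 + 0.0003 - 0.0000 + 0.0000 - 0.0000 + 0.0000 - 0.0000 + 0.0000
= 0.9620.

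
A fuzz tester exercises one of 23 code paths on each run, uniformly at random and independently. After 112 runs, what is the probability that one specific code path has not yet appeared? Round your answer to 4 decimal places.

0.0069

On each run the fixed code path fails to appear with probability 22/23.
P(still missing after 112) = (22/23)^112 = 0.00688.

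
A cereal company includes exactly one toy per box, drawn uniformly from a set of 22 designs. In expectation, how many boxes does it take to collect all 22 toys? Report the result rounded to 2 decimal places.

81.20

Split into phases: going from k distinct to k+1 distinct takes on average 22/(22-k) boxes.
E[T] = 22/22 + 22/21 + 22/20 + ... + 22/2 + 22/1 = 22·H_{22}.
H_{22} = 3.691, so E[T] = 81.198.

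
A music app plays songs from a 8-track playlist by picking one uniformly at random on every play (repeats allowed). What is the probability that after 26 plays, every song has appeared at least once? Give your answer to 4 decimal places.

0.7670

Let A_i be the event that song i is missing after 26 plays. By inclusion–exclusion on the A_i,
P(all seen) = Σ_{j=0}^{8} (-1)^j C(8,j)((8-j)/8)^26
= 1.00000 - 0.24848 + 0.01580 - 0.00028 + 0.00000 - 0.00000 + 0.00000 - 0.00000 + 0.00000
= 0.76704.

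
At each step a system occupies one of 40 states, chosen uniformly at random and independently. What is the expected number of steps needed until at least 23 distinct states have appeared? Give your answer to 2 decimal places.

With k distinct states already seen, the next new one arrives after an expected 40/(40-k) steps.
Sum over k = 0,...,22: E = 40/40 + 40/39 + 40/38 + ... + 40/19 + 40/18 = 33.560.

33.56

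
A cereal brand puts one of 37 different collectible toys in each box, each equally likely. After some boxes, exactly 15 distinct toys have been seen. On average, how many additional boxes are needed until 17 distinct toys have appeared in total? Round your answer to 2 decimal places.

3.44

With k distinct toys already seen, the next new one takes an expected 37/(37-k) boxes.
Sum over k = 15,...,16: E = 37/22 + 37/21 = 3.444.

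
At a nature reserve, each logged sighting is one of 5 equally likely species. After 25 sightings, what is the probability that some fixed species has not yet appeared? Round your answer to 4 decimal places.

0.0038

On each sighting the fixed species fails to appear with probability 4/5.
P(still missing after 25) = (4/5)^25 = 0.00378.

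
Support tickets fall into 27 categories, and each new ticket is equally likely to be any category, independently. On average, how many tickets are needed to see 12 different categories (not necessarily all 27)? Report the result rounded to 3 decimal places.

Going from k to k+1 distinct takes a geometric number of tickets with mean 27/(27-k).
Sum over k = 0,...,11: E = 27/27 + 27/26 + 27/25 + ... + 27/17 + 27/16 = 15.4771.

15.477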